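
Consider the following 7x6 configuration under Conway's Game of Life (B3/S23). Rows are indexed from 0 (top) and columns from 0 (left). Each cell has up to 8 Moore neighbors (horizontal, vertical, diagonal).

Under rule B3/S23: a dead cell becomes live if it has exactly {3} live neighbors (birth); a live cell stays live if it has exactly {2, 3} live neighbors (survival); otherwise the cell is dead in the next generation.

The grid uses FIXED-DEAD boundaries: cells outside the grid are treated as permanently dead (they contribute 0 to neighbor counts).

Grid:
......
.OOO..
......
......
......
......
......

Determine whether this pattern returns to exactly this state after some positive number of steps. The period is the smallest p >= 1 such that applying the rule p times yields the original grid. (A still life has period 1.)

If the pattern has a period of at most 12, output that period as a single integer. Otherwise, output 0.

Simulating and comparing each generation to the original:
Gen 0 (original, given above): 3 live cells
Gen 1: 3 live cells, differs from original
Gen 2: 3 live cells, MATCHES original -> period = 2

Answer: 2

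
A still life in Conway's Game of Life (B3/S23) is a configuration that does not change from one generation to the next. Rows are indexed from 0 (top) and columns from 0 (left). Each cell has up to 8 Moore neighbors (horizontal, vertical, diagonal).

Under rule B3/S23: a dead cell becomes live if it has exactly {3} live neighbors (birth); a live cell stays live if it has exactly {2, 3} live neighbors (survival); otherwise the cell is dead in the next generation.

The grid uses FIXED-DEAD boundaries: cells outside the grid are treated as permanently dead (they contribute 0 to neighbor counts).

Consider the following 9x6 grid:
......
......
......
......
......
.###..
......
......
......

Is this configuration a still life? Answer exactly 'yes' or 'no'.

Answer: no

Derivation:
Compute generation 1 and compare to generation 0 (given above):
Generation 1:
......
......
......
......
..#...
..#...
..#...
......
......
Cell (4,2) differs: gen0=0 vs gen1=1 -> NOT a still life.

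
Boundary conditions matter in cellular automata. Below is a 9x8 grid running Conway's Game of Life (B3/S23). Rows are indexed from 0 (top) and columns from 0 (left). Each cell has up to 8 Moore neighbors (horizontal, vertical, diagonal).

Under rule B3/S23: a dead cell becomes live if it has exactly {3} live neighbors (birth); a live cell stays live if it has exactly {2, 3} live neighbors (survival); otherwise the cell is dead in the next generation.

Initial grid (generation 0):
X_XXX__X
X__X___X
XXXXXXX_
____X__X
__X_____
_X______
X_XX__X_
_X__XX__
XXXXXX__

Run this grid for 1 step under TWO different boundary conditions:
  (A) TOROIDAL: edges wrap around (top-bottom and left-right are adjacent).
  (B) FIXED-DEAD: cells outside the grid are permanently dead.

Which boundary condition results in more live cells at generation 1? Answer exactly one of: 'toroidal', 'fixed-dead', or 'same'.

Answer: fixed-dead

Derivation:
Under TOROIDAL boundary, generation 1:
_____XX_
________
_XX__XX_
X___X_XX
________
_X_X____
X_XXXX__
______XX
______XX
Population = 21

Under FIXED-DEAD boundary, generation 1:
_XXXX___
X______X
XXX__XXX
____X_X_
________
_X_X____
X_XXXX__
______X_
XXXX_X__
Population = 27

Comparison: toroidal=21, fixed-dead=27 -> fixed-dead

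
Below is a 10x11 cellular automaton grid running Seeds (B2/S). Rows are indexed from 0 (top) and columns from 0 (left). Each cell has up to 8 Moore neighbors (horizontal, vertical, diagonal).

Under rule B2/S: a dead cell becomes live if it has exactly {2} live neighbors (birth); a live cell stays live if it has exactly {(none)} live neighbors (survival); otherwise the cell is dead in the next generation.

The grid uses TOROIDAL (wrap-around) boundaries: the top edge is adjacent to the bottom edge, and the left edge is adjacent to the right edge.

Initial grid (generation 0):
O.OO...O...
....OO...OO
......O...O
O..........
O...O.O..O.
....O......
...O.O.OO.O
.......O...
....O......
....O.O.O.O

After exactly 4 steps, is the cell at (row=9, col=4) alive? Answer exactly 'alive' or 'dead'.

Answer: alive

Derivation:
Simulating step by step:
Generation 0 (given above): 27 live cells
Generation 1: 25 live cells
.O.........
.OO....OO..
....O......
.O....OO.O.
.O.O.......
O..........
.........O.
...O.O...O.
...O..O.OO.
OOO......O.
Generation 2: 32 live cells
...O...O.OO
O..O.......
O..O.O...O.
O..OOO..O..
......OOO.O
.OO.......O
....O...O..
..O...OO...
O....O.O...
...O...O...
Generation 3: 25 live cells
O.....O....
.O....O....
......O.O..
.OO........
...........
...O.OO....
O....OO..O.
.O.OO......
.OOOO......
O.O......O.
Generation 4: 23 live cells
..O..O.O...
O..........
O....O.....
.......O...
.O.OOOO....
.......O..O
.O.....O..O
......O...O
.....O....O
....OO.....

Cell (9,4) at generation 4: 1 -> alive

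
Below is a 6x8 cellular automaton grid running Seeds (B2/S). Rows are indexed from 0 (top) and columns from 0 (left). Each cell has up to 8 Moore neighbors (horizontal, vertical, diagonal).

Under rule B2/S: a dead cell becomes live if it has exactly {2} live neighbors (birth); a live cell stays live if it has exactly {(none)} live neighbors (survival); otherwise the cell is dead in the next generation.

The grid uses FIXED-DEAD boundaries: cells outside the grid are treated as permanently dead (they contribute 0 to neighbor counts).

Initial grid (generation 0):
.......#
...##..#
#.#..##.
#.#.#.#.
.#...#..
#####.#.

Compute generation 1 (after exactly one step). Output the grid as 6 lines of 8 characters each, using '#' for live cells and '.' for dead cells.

Simulating step by step:
Generation 0 (given above): 20 live cells
Generation 1: 7 live cells
(generation 1 grid is the final answer)

Answer: ...##.#.
.##.....
........
.......#
.......#
........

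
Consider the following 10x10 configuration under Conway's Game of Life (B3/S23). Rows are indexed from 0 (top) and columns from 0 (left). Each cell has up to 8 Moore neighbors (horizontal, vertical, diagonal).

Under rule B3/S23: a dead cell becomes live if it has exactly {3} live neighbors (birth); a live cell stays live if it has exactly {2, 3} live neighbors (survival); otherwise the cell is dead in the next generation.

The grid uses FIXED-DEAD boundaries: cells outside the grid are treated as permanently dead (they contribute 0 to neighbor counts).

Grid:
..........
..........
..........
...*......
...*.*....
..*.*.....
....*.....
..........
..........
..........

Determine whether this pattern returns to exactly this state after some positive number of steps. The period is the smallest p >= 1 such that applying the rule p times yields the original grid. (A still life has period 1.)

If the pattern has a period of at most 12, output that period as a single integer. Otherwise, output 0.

Simulating and comparing each generation to the original:
Gen 0 (original, given above): 6 live cells
Gen 1: 6 live cells, differs from original
Gen 2: 6 live cells, MATCHES original -> period = 2

Answer: 2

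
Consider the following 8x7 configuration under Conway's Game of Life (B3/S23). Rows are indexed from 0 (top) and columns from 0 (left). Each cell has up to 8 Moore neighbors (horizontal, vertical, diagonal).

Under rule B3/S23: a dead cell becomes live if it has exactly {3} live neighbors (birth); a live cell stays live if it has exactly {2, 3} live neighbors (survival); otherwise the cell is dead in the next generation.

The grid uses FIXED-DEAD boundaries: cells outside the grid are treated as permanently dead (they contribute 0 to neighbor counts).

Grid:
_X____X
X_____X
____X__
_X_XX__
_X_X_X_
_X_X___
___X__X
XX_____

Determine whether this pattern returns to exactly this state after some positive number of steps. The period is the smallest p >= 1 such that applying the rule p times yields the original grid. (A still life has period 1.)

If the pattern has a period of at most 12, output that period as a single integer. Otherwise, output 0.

Answer: 0

Derivation:
Simulating and comparing each generation to the original:
Gen 0 (original, given above): 17 live cells
Gen 1: 12 live cells, differs from original
Gen 2: 7 live cells, differs from original
Gen 3: 10 live cells, differs from original
Gen 4: 9 live cells, differs from original
Gen 5: 13 live cells, differs from original
Gen 6: 13 live cells, differs from original
Gen 7: 21 live cells, differs from original
Gen 8: 13 live cells, differs from original
Gen 9: 20 live cells, differs from original
Gen 10: 15 live cells, differs from original
Gen 11: 12 live cells, differs from original
Gen 12: 15 live cells, differs from original
No period found within 12 steps.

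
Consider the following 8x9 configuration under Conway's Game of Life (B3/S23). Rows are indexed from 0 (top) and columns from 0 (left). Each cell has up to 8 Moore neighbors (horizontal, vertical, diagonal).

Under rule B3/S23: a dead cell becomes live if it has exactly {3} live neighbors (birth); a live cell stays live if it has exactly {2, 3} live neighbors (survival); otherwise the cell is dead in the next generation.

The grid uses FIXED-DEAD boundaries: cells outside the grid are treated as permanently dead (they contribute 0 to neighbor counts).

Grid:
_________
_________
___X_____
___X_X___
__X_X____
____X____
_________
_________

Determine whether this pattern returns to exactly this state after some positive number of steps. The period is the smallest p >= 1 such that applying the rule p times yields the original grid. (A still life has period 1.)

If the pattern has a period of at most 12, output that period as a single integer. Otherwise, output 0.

Simulating and comparing each generation to the original:
Gen 0 (original, given above): 6 live cells
Gen 1: 6 live cells, differs from original
Gen 2: 6 live cells, MATCHES original -> period = 2

Answer: 2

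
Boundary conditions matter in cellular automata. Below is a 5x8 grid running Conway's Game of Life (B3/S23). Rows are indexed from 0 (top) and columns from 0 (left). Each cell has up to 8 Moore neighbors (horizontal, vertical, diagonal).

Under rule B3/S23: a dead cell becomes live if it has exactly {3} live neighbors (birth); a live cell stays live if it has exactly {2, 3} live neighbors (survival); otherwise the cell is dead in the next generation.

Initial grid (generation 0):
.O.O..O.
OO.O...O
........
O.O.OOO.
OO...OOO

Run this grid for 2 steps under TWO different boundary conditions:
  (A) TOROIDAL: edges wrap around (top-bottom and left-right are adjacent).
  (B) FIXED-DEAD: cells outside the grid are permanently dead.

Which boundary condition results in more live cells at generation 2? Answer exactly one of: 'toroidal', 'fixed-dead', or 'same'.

Answer: fixed-dead

Derivation:
Under TOROIDAL boundary, generation 2:
O...O...
OOO....O
..OOOOO.
..O.....
...O.O..
Population = 14

Under FIXED-DEAD boundary, generation 2:
OO......
...OOO..
O.OOOOO.
O.O....O
OO......
Population = 16

Comparison: toroidal=14, fixed-dead=16 -> fixed-dead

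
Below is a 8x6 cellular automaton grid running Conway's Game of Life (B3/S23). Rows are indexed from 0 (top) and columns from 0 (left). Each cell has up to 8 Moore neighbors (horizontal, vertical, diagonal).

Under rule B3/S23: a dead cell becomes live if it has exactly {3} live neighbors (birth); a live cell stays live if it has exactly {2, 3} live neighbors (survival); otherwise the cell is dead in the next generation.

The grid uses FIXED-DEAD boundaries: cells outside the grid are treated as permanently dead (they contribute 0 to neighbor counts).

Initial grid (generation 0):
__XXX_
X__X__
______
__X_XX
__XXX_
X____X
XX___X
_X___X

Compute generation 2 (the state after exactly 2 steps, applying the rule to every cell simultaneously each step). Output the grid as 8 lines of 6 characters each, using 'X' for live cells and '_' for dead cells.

Answer: __X_X_
_____X
______
_XX_XX
_____X
X__X_X
___XXX
XX____

Derivation:
Simulating step by step:
Generation 0 (given above): 18 live cells
Generation 1: 23 live cells
__XXX_
__XXX_
___XX_
__X_XX
_XX___
X_XX_X
XX__XX
XX____
Generation 2: 16 live cells
(generation 2 grid is the final answer)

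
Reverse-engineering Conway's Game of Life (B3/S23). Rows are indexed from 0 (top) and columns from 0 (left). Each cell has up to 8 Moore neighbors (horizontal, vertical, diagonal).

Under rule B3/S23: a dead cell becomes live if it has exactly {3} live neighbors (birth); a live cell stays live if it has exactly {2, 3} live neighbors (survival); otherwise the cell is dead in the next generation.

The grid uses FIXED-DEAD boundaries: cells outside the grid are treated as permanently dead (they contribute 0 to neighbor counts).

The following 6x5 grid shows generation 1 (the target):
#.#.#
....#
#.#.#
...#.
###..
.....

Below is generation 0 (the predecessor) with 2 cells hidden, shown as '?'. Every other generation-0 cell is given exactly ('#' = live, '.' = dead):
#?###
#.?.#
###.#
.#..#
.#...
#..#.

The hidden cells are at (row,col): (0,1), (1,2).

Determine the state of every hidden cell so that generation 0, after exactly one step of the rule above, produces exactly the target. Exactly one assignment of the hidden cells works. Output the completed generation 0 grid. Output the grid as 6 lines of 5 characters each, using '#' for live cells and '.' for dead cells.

Hidden generation-0 cells (in order): (0,1), (1,2).
A hidden cell only influences target cells in its own 3x3 neighborhood. Try each of the 2^2 = 4 assignments, step the completed generation 0 forward once under B3/S23, and compare with the target:
  (0,1)=. (1,2)=. -> step gives (0,0)='.' but target has '#' -> reject
  (0,1)=. (1,2)=# -> step gives (0,0)='.' but target has '#' -> reject
  (0,1)=# (1,2)=. -> step gives (0,1)='#' but target has '.' -> reject
  (0,1)=# (1,2)=# -> step reproduces the target at every cell -> ACCEPT
Unique solution: (0,1)=live, (1,2)=live.
Check: live-neighbor counts of every cell in the completed generation 0:
24342
48573
35352
44431
32322
12201
Applying B3/S23 to generation 0 with these counts gives:
#.#.#
....#
#.#.#
...#.
###..
.....
which matches the target exactly.

Answer: #####
#.#.#
###.#
.#..#
.#...
#..#.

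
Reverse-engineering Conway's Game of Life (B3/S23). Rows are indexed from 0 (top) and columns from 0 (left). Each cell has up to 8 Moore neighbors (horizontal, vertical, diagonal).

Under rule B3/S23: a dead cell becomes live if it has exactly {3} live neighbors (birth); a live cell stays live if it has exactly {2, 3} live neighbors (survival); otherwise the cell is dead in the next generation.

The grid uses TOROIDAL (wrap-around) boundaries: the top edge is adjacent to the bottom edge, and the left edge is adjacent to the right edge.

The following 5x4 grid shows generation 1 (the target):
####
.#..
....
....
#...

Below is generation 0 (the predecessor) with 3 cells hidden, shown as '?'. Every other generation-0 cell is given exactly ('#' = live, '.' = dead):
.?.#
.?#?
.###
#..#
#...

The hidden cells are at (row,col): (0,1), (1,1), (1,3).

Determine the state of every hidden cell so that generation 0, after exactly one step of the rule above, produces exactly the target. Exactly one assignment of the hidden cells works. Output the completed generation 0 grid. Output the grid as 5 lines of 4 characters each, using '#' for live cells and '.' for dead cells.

Hidden generation-0 cells (in order): (0,1), (1,1), (1,3).
A hidden cell only influences target cells in its own 3x3 neighborhood. Try each of the 2^3 = 8 assignments, step the completed generation 0 forward once under B3/S23, and compare with the target:
  (0,1)=. (1,1)=. (1,3)=. -> step gives (0,0)='.' but target has '#' -> reject
  (0,1)=. (1,1)=. (1,3)=# -> step gives (0,1)='.' but target has '#' -> reject
  (0,1)=. (1,1)=# (1,3)=. -> step reproduces the target at every cell -> ACCEPT
  (0,1)=. (1,1)=# (1,3)=# -> step gives (0,0)='.' but target has '#' -> reject
  (0,1)=# (1,1)=. (1,3)=. -> step gives (1,1)='.' but target has '#' -> reject
  (0,1)=# (1,1)=. (1,3)=# -> step gives (0,0)='.' but target has '#' -> reject
  (0,1)=# (1,1)=# (1,3)=. -> step gives (0,0)='.' but target has '#' -> reject
  (0,1)=# (1,1)=# (1,3)=# -> step gives (0,0)='.' but target has '#' -> reject
Unique solution: (0,1)=dead, (1,1)=live, (1,3)=dead.
Check: live-neighbor counts of every cell in the completed generation 0:
3332
4354
5454
4444
3224
Applying B3/S23 to generation 0 with these counts gives:
####
.#..
....
....
#...
which matches the target exactly.

Answer: ...#
.##.
.###
#..#
#...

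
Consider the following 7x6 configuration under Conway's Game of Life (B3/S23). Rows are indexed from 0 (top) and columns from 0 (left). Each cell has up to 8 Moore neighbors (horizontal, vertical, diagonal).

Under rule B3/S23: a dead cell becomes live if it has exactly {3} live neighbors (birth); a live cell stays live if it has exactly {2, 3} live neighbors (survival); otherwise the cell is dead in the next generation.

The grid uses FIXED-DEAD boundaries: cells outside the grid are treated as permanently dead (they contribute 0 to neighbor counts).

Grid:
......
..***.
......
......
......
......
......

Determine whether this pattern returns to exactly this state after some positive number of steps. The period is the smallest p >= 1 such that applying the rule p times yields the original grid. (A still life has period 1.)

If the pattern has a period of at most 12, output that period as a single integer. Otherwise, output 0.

Simulating and comparing each generation to the original:
Gen 0 (original, given above): 3 live cells
Gen 1: 3 live cells, differs from original
Gen 2: 3 live cells, MATCHES original -> period = 2

Answer: 2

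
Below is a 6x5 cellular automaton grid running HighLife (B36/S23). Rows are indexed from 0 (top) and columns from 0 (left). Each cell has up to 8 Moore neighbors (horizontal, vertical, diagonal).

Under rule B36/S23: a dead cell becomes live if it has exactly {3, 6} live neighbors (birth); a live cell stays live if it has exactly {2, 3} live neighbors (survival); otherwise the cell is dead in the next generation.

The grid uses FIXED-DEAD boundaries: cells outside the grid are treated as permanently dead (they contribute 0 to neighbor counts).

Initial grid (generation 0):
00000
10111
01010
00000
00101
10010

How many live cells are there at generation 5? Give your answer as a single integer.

Answer: 0

Derivation:
Simulating step by step:
Generation 0 (given above): 10 live cells
Generation 1: 12 live cells
00010
01111
01011
00110
00010
00010
Generation 2: 6 live cells
00011
01000
01000
00000
00011
00000
Generation 3: 1 live cells
00000
00100
00000
00000
00000
00000
Generation 4: 0 live cells
00000
00000
00000
00000
00000
00000
Generation 5: 0 live cells
00000
00000
00000
00000
00000
00000
Population at generation 5: 0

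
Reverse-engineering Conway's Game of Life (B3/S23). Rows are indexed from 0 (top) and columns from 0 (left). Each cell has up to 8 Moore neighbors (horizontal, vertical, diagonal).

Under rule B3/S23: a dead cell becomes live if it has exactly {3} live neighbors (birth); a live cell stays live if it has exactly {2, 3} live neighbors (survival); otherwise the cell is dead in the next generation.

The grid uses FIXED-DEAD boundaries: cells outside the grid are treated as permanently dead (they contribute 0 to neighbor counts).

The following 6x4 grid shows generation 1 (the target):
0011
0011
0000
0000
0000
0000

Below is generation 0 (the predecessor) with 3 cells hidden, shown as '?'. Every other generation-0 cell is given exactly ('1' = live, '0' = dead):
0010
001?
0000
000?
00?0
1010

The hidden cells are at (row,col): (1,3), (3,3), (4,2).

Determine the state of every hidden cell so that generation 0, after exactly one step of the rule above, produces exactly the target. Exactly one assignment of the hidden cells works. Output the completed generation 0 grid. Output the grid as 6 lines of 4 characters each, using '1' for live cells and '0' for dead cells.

Hidden generation-0 cells (in order): (1,3), (3,3), (4,2).
A hidden cell only influences target cells in its own 3x3 neighborhood. Try each of the 2^3 = 8 assignments, step the completed generation 0 forward once under B3/S23, and compare with the target:
  (1,3)=0 (3,3)=0 (4,2)=0 -> step gives (0,2)='0' but target has '1' -> reject
  (1,3)=0 (3,3)=0 (4,2)=1 -> step gives (0,2)='0' but target has '1' -> reject
  (1,3)=0 (3,3)=1 (4,2)=0 -> step gives (0,2)='0' but target has '1' -> reject
  (1,3)=0 (3,3)=1 (4,2)=1 -> step gives (0,2)='0' but target has '1' -> reject
  (1,3)=1 (3,3)=0 (4,2)=0 -> step reproduces the target at every cell -> ACCEPT
  (1,3)=1 (3,3)=0 (4,2)=1 -> step gives (4,1)='1' but target has '0' -> reject
  (1,3)=1 (3,3)=1 (4,2)=0 -> step gives (2,2)='1' but target has '0' -> reject
  (1,3)=1 (3,3)=1 (4,2)=1 -> step gives (2,2)='1' but target has '0' -> reject
Unique solution: (1,3)=live, (3,3)=dead, (4,2)=dead.
Check: live-neighbor counts of every cell in the completed generation 0:
0223
0222
0122
0000
1211
0201
Applying B3/S23 to generation 0 with these counts gives:
0011
0011
0000
0000
0000
0000
which matches the target exactly.

Answer: 0010
0011
0000
0000
0000
1010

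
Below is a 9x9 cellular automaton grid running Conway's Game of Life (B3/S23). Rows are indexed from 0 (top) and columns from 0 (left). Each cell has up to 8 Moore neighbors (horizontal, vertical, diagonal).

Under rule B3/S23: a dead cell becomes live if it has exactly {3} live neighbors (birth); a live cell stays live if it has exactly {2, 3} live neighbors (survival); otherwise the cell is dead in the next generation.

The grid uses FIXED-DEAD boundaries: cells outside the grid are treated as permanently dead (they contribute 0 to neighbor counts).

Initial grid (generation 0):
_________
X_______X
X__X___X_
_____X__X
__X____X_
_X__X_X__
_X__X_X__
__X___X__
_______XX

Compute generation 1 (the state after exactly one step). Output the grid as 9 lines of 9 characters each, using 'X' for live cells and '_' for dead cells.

Simulating step by step:
Generation 0 (given above): 19 live cells
Generation 1: 21 live cells
(generation 1 grid is the final answer)

Answer: _________
_________
_______XX
______XXX
_____XXX_
_XXX__XX_
_XXX__XX_
_____XX__
_______X_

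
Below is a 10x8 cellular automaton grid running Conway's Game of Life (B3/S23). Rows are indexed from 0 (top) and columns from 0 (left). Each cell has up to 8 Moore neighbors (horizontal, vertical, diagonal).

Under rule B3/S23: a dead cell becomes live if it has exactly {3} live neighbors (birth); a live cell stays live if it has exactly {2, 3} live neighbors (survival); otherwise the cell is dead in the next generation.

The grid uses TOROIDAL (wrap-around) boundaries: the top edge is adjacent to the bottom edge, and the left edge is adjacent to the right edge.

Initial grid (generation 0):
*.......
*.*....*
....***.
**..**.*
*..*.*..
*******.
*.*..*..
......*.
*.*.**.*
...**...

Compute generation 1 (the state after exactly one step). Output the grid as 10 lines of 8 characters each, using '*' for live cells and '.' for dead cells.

Answer: **.*...*
**...***
...**...
**.*...*
........
*.....*.
*.*.....
*..**.*.
....****
**.***.*

Derivation:
Simulating step by step:
Generation 0 (given above): 33 live cells
Generation 1: 33 live cells
(generation 1 grid is the final answer)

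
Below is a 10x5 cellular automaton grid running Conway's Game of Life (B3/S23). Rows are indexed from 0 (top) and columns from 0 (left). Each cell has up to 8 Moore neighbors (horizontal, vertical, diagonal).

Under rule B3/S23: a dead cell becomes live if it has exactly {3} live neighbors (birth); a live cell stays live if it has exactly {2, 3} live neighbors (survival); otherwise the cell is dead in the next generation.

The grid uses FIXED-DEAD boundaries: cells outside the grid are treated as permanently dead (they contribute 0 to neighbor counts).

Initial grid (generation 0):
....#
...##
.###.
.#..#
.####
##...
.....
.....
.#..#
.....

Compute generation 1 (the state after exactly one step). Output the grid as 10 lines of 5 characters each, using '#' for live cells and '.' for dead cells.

Simulating step by step:
Generation 0 (given above): 16 live cells
Generation 1: 11 live cells
(generation 1 grid is the final answer)

Answer: ...##
....#
.#...
#...#
...##
##.#.
.....
.....
.....
.....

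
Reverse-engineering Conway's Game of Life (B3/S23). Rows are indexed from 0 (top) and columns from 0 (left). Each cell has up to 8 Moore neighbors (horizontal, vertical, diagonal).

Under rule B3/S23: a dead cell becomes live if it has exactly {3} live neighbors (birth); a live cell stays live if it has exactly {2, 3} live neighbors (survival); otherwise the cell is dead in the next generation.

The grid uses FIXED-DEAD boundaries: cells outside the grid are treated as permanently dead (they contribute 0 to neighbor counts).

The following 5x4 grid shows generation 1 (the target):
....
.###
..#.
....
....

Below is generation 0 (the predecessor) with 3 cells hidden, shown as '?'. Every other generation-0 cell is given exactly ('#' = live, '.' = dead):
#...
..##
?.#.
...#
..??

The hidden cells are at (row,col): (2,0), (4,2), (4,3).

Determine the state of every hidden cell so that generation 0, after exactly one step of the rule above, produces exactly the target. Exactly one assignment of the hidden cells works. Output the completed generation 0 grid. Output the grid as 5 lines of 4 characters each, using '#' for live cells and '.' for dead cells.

Answer: #...
..##
..#.
...#
....

Derivation:
Hidden generation-0 cells (in order): (2,0), (4,2), (4,3).
A hidden cell only influences target cells in its own 3x3 neighborhood. Try each of the 2^3 = 8 assignments, step the completed generation 0 forward once under B3/S23, and compare with the target:
  (2,0)=. (4,2)=. (4,3)=. -> step reproduces the target at every cell -> ACCEPT
  (2,0)=. (4,2)=. (4,3)=# -> step gives (3,2)='#' but target has '.' -> reject
  (2,0)=. (4,2)=# (4,3)=. -> step gives (3,2)='#' but target has '.' -> reject
  (2,0)=. (4,2)=# (4,3)=# -> step gives (3,3)='#' but target has '.' -> reject
  (2,0)=# (4,2)=. (4,3)=. -> step gives (1,1)='.' but target has '#' -> reject
  (2,0)=# (4,2)=. (4,3)=# -> step gives (1,1)='.' but target has '#' -> reject
  (2,0)=# (4,2)=# (4,3)=. -> step gives (1,1)='.' but target has '#' -> reject
  (2,0)=# (4,2)=# (4,3)=# -> step gives (1,1)='.' but target has '#' -> reject
Unique solution: (2,0)=dead, (4,2)=dead, (4,3)=dead.
Check: live-neighbor counts of every cell in the completed generation 0:
0222
1322
0234
0121
0011
Applying B3/S23 to generation 0 with these counts gives:
....
.###
..#.
....
....
which matches the target exactly.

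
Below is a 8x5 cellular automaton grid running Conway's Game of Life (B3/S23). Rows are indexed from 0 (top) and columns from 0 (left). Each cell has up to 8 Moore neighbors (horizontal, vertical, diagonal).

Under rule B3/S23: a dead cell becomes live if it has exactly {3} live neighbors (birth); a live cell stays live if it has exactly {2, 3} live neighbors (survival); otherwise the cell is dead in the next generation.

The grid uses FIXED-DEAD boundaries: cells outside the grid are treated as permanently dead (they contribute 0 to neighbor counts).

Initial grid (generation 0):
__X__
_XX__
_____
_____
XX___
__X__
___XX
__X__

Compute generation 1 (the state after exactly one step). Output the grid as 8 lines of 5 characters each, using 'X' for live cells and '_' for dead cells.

Answer: _XX__
_XX__
_____
_____
_X___
_XXX_
__XX_
___X_

Derivation:
Simulating step by step:
Generation 0 (given above): 9 live cells
Generation 1: 11 live cells
(generation 1 grid is the final answer)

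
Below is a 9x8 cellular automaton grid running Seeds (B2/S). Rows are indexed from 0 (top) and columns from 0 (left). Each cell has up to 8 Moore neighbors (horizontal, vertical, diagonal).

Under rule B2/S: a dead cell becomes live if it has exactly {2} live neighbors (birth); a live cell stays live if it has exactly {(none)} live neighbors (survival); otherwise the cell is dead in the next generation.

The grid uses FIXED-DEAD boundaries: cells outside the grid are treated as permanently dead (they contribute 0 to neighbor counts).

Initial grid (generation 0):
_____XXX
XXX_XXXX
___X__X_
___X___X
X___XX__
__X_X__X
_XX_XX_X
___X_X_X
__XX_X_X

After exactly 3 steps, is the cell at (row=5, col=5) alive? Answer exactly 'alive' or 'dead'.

Answer: dead

Derivation:
Simulating step by step:
Generation 0 (given above): 32 live cells
Generation 1: 9 live cells
X_XX____
________
X_______
__X_____
_XX____X
X_______
________
________
________
Generation 2: 10 live cells
_X______
X_XX____
_X______
X__X____
X__X____
__X_____
________
________
________
Generation 3: 7 live cells
X__X____
________
____X___
____X___
____X___
_X_X____
________
________
________

Cell (5,5) at generation 3: 0 -> dead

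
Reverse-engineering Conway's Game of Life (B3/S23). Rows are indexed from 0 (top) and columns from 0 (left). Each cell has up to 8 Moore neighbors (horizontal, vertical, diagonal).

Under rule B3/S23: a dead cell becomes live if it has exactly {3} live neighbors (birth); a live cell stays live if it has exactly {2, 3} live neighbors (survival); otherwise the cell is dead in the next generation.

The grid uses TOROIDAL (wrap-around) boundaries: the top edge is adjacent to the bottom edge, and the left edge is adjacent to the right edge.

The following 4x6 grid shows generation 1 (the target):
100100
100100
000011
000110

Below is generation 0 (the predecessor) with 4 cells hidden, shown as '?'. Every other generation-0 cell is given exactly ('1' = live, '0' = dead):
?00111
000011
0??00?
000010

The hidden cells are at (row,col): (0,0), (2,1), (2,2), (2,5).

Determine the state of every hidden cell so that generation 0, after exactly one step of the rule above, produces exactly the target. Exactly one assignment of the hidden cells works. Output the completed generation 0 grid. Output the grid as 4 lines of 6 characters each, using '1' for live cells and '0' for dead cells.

Answer: 100111
000011
000000
000010

Derivation:
Hidden generation-0 cells (in order): (0,0), (2,1), (2,2), (2,5).
A hidden cell only influences target cells in its own 3x3 neighborhood. Try each of the 2^4 = 16 assignments, step the completed generation 0 forward once under B3/S23, and compare with the target:
  (0,0)=0 (2,1)=0 (2,2)=0 (2,5)=0 -> step gives (0,0)='0' but target has '1' -> reject
  (0,0)=0 (2,1)=0 (2,2)=0 (2,5)=1 -> step gives (0,0)='0' but target has '1' -> reject
  (0,0)=0 (2,1)=0 (2,2)=1 (2,5)=0 -> step gives (0,0)='0' but target has '1' -> reject
  (0,0)=0 (2,1)=0 (2,2)=1 (2,5)=1 -> step gives (0,0)='0' but target has '1' -> reject
  (0,0)=0 (2,1)=1 (2,2)=0 (2,5)=0 -> step gives (0,0)='0' but target has '1' -> reject
  (0,0)=0 (2,1)=1 (2,2)=0 (2,5)=1 -> step gives (0,0)='0' but target has '1' -> reject
  (0,0)=0 (2,1)=1 (2,2)=1 (2,5)=0 -> step gives (0,0)='0' but target has '1' -> reject
  (0,0)=0 (2,1)=1 (2,2)=1 (2,5)=1 -> step gives (0,0)='0' but target has '1' -> reject
  (0,0)=1 (2,1)=0 (2,2)=0 (2,5)=0 -> step reproduces the target at every cell -> ACCEPT
  (0,0)=1 (2,1)=0 (2,2)=0 (2,5)=1 -> step gives (1,0)='0' but target has '1' -> reject
  (0,0)=1 (2,1)=0 (2,2)=1 (2,5)=0 -> step gives (1,3)='0' but target has '1' -> reject
  (0,0)=1 (2,1)=0 (2,2)=1 (2,5)=1 -> step gives (1,0)='0' but target has '1' -> reject
  (0,0)=1 (2,1)=1 (2,2)=0 (2,5)=0 -> step gives (1,0)='0' but target has '1' -> reject
  (0,0)=1 (2,1)=1 (2,2)=0 (2,5)=1 -> step gives (1,0)='0' but target has '1' -> reject
  (0,0)=1 (2,1)=1 (2,2)=1 (2,5)=0 -> step gives (1,0)='0' but target has '1' -> reject
  (0,0)=1 (2,1)=1 (2,2)=1 (2,5)=1 -> step gives (1,0)='0' but target has '1' -> reject
Unique solution: (0,0)=live, (2,1)=dead, (2,2)=dead, (2,5)=dead.
Check: live-neighbor counts of every cell in the completed generation 0:
211355
311344
100233
211334
Applying B3/S23 to generation 0 with these counts gives:
100100
100100
000011
000110
which matches the target exactly.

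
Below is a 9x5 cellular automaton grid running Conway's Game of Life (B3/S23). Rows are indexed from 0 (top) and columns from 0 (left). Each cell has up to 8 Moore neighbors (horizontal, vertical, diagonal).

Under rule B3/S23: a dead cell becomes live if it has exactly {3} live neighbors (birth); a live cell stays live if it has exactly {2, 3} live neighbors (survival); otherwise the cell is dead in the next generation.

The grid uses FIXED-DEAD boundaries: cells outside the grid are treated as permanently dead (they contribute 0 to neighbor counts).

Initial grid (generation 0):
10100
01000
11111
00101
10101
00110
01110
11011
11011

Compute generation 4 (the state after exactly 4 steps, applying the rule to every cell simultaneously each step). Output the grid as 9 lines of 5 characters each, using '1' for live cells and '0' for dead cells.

Answer: 00000
00000
00000
00000
00000
00000
00000
00000
00000

Derivation:
Simulating step by step:
Generation 0 (given above): 26 live cells
Generation 1: 13 live cells
01000
00000
10001
10001
00101
00001
10000
00000
11011
Generation 2: 6 live cells
00000
00000
00000
01001
00001
00010
00000
11000
00000
Generation 3: 2 live cells
00000
00000
00000
00000
00011
00000
00000
00000
00000
Generation 4: 0 live cells
(generation 4 grid is the final answer)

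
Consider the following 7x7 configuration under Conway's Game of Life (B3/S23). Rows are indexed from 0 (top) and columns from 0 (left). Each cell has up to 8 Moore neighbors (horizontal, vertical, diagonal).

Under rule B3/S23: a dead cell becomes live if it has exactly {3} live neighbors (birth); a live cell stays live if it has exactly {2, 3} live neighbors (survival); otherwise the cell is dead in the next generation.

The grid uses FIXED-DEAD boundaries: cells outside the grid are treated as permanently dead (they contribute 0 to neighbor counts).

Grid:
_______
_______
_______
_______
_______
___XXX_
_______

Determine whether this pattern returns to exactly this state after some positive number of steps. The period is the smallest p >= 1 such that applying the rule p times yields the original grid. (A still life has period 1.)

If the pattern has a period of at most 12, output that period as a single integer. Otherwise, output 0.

Answer: 2

Derivation:
Simulating and comparing each generation to the original:
Gen 0 (original, given above): 3 live cells
Gen 1: 3 live cells, differs from original
Gen 2: 3 live cells, MATCHES original -> period = 2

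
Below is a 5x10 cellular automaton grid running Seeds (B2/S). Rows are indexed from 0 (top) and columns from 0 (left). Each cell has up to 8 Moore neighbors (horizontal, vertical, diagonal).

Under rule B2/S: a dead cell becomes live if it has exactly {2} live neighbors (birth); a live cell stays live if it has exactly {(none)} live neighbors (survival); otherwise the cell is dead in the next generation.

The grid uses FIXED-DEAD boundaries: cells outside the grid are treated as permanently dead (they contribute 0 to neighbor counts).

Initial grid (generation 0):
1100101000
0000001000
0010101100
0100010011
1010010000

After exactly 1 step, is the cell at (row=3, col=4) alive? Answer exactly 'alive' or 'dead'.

Simulating step by step:
Generation 0 (given above): 16 live cells
Generation 1: 12 live cells
0000000100
1010100000
0101000001
1000000000
0000101011

Cell (3,4) at generation 1: 0 -> dead

Answer: dead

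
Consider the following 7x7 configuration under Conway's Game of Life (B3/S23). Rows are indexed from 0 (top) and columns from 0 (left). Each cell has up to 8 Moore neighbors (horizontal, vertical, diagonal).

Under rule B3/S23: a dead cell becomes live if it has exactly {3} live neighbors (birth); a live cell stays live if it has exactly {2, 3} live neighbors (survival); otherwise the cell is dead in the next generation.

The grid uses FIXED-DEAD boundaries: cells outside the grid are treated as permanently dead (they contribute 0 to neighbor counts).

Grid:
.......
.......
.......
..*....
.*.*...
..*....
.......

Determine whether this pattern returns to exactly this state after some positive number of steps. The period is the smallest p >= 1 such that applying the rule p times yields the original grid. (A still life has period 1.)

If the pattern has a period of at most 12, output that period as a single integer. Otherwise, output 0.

Simulating and comparing each generation to the original:
Gen 0 (original, given above): 4 live cells
Gen 1: 4 live cells, MATCHES original -> period = 1

Answer: 1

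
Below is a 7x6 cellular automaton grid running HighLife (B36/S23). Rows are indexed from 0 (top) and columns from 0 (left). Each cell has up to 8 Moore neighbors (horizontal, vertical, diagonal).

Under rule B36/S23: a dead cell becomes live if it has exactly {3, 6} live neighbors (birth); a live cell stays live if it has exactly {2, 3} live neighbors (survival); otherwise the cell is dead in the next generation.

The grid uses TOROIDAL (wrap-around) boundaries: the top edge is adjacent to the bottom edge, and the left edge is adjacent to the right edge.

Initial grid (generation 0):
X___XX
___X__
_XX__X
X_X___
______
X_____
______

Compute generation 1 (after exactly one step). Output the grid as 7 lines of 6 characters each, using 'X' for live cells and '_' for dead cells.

Answer: ____XX
_XXX__
XXXX__
X_X___
_X____
______
X_____

Derivation:
Simulating step by step:
Generation 0 (given above): 10 live cells
Generation 1: 13 live cells
(generation 1 grid is the final answer)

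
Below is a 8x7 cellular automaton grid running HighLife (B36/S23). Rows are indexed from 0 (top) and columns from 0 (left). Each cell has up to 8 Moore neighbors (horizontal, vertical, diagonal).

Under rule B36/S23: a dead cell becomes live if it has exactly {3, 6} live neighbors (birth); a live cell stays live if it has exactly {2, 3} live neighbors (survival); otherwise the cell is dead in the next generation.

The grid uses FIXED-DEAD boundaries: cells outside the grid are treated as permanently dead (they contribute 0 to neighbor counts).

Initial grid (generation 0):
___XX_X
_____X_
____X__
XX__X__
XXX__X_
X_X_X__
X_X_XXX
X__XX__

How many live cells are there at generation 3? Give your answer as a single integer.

Simulating step by step:
Generation 0 (given above): 23 live cells
Generation 1: 24 live cells
____XX_
___X_X_
____XX_
X_XXXX_
__X_XX_
X_X_X_X
X_XX___
_X_XX__
Generation 2: 20 live cells
____XX_
___XX_X
__X___X
_XX___X
__X___X
__XXX__
X____X_
_X_XX__
Generation 3: 23 live cells
___XXX_
___XX_X
_XX___X
_XXX_XX
_____X_
_XXXXX_
_X___X_
____X__
Population at generation 3: 23

Answer: 23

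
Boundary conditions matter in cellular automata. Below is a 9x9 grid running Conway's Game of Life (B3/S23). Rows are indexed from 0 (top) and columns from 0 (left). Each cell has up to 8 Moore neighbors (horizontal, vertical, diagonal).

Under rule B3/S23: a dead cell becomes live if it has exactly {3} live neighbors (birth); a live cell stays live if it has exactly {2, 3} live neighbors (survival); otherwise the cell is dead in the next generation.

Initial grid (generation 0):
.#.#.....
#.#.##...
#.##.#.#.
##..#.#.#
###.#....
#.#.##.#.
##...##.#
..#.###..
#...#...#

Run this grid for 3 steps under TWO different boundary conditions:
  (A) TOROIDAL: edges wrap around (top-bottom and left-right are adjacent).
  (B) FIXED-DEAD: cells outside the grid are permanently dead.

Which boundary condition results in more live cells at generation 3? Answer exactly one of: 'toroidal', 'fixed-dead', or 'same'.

Answer: toroidal

Derivation:
Under TOROIDAL boundary, generation 3:
...#.....
#..#....#
#...##.##
.........
.....##.#
###......
###.....#
.#.######
#........
Population = 27

Under FIXED-DEAD boundary, generation 3:
.###..#..
#.....#..
##...###.
.......##
.....##.#
......##.
..#......
.##...#..
..##.#...
Population = 25

Comparison: toroidal=27, fixed-dead=25 -> toroidal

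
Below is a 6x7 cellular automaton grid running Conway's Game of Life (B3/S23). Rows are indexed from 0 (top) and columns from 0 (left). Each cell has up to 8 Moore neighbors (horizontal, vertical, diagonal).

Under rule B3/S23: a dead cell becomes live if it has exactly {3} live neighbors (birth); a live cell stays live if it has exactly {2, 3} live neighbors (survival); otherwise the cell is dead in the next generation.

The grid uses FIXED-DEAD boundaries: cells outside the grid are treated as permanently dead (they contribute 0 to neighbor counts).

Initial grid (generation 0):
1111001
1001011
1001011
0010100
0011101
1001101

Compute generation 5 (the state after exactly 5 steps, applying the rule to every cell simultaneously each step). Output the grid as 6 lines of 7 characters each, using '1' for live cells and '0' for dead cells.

Answer: 0111010
0001010
1110000
1010000
1001000
0110000

Derivation:
Simulating step by step:
Generation 0 (given above): 23 live cells
Generation 1: 20 live cells
1111111
1001000
0111001
0110001
0110000
0010100
Generation 2: 14 live cells
1111110
1000001
1001000
1000000
0000000
0111000
Generation 3: 13 live cells
1111110
1000010
1100000
0000000
0110000
0010000
Generation 4: 16 live cells
1111110
0001010
1100000
1010000
0110000
0110000
Generation 5: 15 live cells
(generation 5 grid is the final answer)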